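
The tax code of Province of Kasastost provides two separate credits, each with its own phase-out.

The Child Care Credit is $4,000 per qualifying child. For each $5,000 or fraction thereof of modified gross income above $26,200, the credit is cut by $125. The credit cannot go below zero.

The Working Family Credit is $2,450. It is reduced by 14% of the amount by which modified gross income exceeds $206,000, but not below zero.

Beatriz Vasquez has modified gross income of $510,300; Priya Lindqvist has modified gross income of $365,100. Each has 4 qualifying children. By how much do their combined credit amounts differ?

Beatriz ($510,300): Child Care Credit: base = 4 × $4,000 = $16,000. income exceeds $26,200 by $484,100, which is 97 full-or-partial $5,000 increments; reduction = 97 × $125 = $12,125, leaving $3,875. Working Family Credit: 14% of the $304,300 excess over $206,000 is $42,602 ≥ base, so the credit is $0. total $3,875 + $0 = $3,875
Priya ($365,100): Child Care Credit: base = 4 × $4,000 = $16,000. income exceeds $26,200 by $338,900, which is 68 full-or-partial $5,000 increments; reduction = 68 × $125 = $8,500, leaving $7,500. Working Family Credit: 14% of the $159,100 excess over $206,000 is $22,274 ≥ base, so the credit is $0. total $7,500 + $0 = $7,500
Difference: |$3,875 − $7,500| = $3,625.

$3,625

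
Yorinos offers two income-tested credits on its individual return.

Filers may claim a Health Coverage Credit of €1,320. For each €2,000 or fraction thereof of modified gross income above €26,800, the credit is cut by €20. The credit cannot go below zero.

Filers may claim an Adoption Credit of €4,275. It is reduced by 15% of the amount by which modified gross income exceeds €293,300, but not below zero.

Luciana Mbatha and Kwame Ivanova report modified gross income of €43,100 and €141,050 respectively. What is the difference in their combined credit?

Luciana (€43,100): Health Coverage Credit: income exceeds €26,800 by €16,300, which is 9 full-or-partial €2,000 increments; reduction = 9 × €20 = €180, leaving €1,140. Adoption Credit: €43,100 is at or below the €293,300 threshold, so the full €4,275 applies. total €1,140 + €4,275 = €5,415
Kwame (€141,050): Health Coverage Credit: income exceeds €26,800 by €114,250, which is 58 full-or-partial €2,000 increments; reduction = 58 × €20 = €1,160, leaving €160. Adoption Credit: €141,050 is at or below the €293,300 threshold, so the full €4,275 applies. total €160 + €4,275 = €4,435
Difference: |€5,415 − €4,435| = €980.

€980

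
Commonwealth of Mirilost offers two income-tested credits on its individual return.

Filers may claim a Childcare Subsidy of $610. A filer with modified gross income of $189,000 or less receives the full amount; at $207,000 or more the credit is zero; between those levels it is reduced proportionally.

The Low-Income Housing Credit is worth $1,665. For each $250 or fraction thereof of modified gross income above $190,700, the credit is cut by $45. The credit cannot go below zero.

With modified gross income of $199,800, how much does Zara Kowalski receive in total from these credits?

$244

Childcare Subsidy: $199,800 is $10,800 into a $18,000 phase-out range, leaving 7,200/18,000 of the credit: $610 × 7,200/18,000 = $244.
Low-Income Housing Credit: income exceeds $190,700 by $9,100 → 37 increments × $45 = $1,665 ≥ base, so the credit is $0.
Total: $244 + $0 = $244.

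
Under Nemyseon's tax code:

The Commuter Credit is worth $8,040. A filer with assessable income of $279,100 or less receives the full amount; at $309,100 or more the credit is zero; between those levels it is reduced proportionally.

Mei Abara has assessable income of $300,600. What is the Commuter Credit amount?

$2,278

Commuter Credit: $300,600 is $21,500 into a $30,000 phase-out range, leaving 8,500/30,000 of the credit: $8,040 × 8,500/30,000 = $2,278.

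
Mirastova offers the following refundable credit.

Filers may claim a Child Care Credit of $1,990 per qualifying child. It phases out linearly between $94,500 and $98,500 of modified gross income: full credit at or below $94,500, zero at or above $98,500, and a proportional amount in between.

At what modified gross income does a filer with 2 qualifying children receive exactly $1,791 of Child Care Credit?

Full credit = 2 × $1,990 = $3,980.
$1,791 is 1,791/3,980 of the full $3,980, so 2,189/3,980 of the $4,000 range has been used: income = $94,500 + $4,000 × 2,189/3,980 = $96,700.

$96,700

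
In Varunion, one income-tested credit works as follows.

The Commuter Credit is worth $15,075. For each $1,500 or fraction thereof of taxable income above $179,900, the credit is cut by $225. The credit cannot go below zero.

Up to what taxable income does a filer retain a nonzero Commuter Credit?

$278,900

After 66 increments the reduction is 66 × $225 = $14,850, leaving $225; one more increment wipes it out. Increment 66 ends at excess 66 × $1,500 = $99,000, so the highest qualifying income is $179,900 + $99,000 = $278,900.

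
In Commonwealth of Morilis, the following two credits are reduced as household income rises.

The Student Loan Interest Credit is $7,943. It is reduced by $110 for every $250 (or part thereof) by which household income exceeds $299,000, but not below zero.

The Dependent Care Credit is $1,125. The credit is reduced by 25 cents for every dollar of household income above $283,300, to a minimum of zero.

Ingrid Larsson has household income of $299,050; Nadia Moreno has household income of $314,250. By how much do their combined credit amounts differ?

Ingrid ($299,050): Student Loan Interest Credit: income exceeds $299,000 by $50, which is 1 full-or-partial $250 increment; reduction = 1 × $110 = $110, leaving $7,833. Dependent Care Credit: 25% of the $15,750 excess over $283,300 is $3,937.50 ≥ base, so the credit is $0. total $7,833 + $0 = $7,833
Nadia ($314,250): Student Loan Interest Credit: income exceeds $299,000 by $15,250, which is 61 full-or-partial $250 increments; reduction = 61 × $110 = $6,710, leaving $1,233. Dependent Care Credit: 25% of the $30,950 excess over $283,300 is $7,737.50 ≥ base, so the credit is $0. total $1,233 + $0 = $1,233
Difference: |$7,833 − $1,233| = $6,600.

$6,600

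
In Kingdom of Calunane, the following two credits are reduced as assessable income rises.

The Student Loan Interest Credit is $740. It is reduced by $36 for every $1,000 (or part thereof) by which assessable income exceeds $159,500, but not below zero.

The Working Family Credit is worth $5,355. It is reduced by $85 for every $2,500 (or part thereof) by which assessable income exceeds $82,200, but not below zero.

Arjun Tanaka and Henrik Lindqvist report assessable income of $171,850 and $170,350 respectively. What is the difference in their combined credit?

$72

Arjun ($171,850): Student Loan Interest Credit: income exceeds $159,500 by $12,350, which is 13 full-or-partial $1,000 increments; reduction = 13 × $36 = $468, leaving $272. Working Family Credit: income exceeds $82,200 by $89,650, which is 36 full-or-partial $2,500 increments; reduction = 36 × $85 = $3,060, leaving $2,295. total $272 + $2,295 = $2,567
Henrik ($170,350): Student Loan Interest Credit: income exceeds $159,500 by $10,850, which is 11 full-or-partial $1,000 increments; reduction = 11 × $36 = $396, leaving $344. Working Family Credit: income exceeds $82,200 by $88,150, which is 36 full-or-partial $2,500 increments; reduction = 36 × $85 = $3,060, leaving $2,295. total $344 + $2,295 = $2,639
Difference: |$2,567 − $2,639| = $72.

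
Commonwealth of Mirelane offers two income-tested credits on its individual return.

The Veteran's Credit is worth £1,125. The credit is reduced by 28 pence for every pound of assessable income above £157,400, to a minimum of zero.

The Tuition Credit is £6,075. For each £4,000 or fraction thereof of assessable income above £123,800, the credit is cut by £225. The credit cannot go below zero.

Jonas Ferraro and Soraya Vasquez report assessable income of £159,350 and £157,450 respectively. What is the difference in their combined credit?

Jonas (£159,350): Veteran's Credit: 28% of the £1,950 excess over £157,400 is £546; credit = £1,125 − £546 = £579. Tuition Credit: income exceeds £123,800 by £35,550, which is 9 full-or-partial £4,000 increments; reduction = 9 × £225 = £2,025, leaving £4,050. total £579 + £4,050 = £4,629
Soraya (£157,450): Veteran's Credit: 28% of the £50 excess over £157,400 is £14; credit = £1,125 − £14 = £1,111. Tuition Credit: income exceeds £123,800 by £33,650, which is 9 full-or-partial £4,000 increments; reduction = 9 × £225 = £2,025, leaving £4,050. total £1,111 + £4,050 = £5,161
Difference: |£4,629 − £5,161| = £532.

£532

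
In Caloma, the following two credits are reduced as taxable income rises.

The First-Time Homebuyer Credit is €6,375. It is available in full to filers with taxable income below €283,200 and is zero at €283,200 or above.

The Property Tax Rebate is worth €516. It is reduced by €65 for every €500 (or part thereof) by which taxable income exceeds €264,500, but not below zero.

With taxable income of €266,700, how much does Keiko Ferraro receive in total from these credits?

First-Time Homebuyer Credit: €266,700 is below the €283,200 cutoff, so the full €6,375 applies.
Property Tax Rebate: income exceeds €264,500 by €2,200, which is 5 full-or-partial €500 increments; reduction = 5 × €65 = €325, leaving €191.
Total: €6,375 + €191 = €6,566.

€6,566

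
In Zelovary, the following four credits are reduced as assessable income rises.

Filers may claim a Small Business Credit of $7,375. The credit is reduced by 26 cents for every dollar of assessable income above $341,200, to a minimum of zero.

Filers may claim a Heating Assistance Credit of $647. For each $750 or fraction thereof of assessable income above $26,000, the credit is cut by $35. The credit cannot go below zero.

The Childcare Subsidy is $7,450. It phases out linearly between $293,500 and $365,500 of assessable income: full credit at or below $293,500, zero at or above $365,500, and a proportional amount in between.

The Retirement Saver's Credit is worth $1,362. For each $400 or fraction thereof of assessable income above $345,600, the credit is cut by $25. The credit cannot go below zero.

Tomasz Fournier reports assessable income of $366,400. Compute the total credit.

$885

Small Business Credit: 26% of the $25,200 excess over $341,200 is $6,552; credit = $7,375 − $6,552 = $823.
Heating Assistance Credit: income exceeds $26,000 by $340,400 → 454 increments × $35 = $15,890 ≥ base, so the credit is $0.
Childcare Subsidy: $366,400 is at or above $365,500, so the credit is $0.
Retirement Saver's Credit: income exceeds $345,600 by $20,800, which is 52 full-or-partial $400 increments; reduction = 52 × $25 = $1,300, leaving $62.
Total: $823 + $0 + $0 + $62 = $885.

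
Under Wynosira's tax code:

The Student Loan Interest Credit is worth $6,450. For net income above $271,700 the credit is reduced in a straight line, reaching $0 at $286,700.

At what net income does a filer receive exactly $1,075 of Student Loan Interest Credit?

$1,075 is 1,075/6,450 of the full $6,450, so 5,375/6,450 of the $15,000 range has been used: income = $271,700 + $15,000 × 5,375/6,450 = $284,200.

$284,200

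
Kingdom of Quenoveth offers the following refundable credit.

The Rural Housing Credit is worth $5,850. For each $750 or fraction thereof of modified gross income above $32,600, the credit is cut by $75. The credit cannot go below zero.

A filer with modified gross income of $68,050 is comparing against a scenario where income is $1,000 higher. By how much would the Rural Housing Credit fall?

$75

At $68,050 — income exceeds $32,600 by $35,450, which is 48 full-or-partial $750 increments; reduction = 48 × $75 = $3,600, leaving $2,250.
At $69,050 — income exceeds $32,600 by $36,450, which is 49 full-or-partial $750 increments; reduction = 49 × $75 = $3,675, leaving $2,175.
Lost: $2,250 − $2,175 = $75.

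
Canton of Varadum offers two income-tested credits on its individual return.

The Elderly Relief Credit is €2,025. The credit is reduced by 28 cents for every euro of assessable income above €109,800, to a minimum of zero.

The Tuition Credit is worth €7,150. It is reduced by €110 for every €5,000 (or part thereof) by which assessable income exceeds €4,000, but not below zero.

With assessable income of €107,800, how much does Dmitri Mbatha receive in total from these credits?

Elderly Relief Credit: €107,800 is at or below the €109,800 threshold, so the full €2,025 applies.
Tuition Credit: income exceeds €4,000 by €103,800, which is 21 full-or-partial €5,000 increments; reduction = 21 × €110 = €2,310, leaving €4,840.
Total: €2,025 + €4,840 = €6,865.

€6,865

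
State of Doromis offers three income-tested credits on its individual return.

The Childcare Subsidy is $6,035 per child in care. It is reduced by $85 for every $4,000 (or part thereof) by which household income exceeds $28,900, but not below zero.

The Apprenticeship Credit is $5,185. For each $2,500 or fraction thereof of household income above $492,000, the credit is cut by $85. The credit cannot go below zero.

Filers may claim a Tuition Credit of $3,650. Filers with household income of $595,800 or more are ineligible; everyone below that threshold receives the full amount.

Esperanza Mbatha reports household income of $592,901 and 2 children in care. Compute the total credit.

$5,350

Childcare Subsidy: base = 2 × $6,035 = $12,070. income exceeds $28,900 by $564,001 → 142 increments × $85 = $12,070 ≥ base, so the credit is $0.
Apprenticeship Credit: income exceeds $492,000 by $100,901, which is 41 full-or-partial $2,500 increments; reduction = 41 × $85 = $3,485, leaving $1,700.
Tuition Credit: $592,901 is below the $595,800 cutoff, so the full $3,650 applies.
Total: $0 + $1,700 + $3,650 = $5,350.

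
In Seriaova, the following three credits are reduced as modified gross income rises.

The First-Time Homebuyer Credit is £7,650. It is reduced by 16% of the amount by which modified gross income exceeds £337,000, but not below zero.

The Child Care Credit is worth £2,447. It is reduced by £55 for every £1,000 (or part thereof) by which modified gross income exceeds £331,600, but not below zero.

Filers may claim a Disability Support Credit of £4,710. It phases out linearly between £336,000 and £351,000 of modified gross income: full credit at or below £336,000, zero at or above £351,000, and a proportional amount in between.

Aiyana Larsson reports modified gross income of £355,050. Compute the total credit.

£5,889

First-Time Homebuyer Credit: 16% of the £18,050 excess over £337,000 is £2,888; credit = £7,650 − £2,888 = £4,762.
Child Care Credit: income exceeds £331,600 by £23,450, which is 24 full-or-partial £1,000 increments; reduction = 24 × £55 = £1,320, leaving £1,127.
Disability Support Credit: £355,050 is at or above £351,000, so the credit is £0.
Total: £4,762 + £1,127 + £0 = £5,889.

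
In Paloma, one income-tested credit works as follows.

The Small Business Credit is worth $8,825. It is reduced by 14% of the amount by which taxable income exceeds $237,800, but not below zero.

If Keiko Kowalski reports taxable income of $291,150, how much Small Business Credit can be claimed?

$1,356

Small Business Credit: 14% of the $53,350 excess over $237,800 is $7,469; credit = $8,825 − $7,469 = $1,356.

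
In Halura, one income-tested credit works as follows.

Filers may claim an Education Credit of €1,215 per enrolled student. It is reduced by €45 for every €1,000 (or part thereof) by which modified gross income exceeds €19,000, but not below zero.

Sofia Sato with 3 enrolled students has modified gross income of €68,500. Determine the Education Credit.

Education Credit: base = 3 × €1,215 = €3,645. income exceeds €19,000 by €49,500, which is 50 full-or-partial €1,000 increments; reduction = 50 × €45 = €2,250, leaving €1,395.

€1,395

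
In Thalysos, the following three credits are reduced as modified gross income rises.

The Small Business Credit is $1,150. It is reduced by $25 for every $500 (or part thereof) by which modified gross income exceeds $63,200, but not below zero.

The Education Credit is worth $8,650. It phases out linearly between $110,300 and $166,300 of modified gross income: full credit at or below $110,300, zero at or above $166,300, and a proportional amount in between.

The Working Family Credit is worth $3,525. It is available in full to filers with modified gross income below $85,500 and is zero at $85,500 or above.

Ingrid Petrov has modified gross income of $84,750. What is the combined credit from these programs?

$12,225

Small Business Credit: income exceeds $63,200 by $21,550, which is 44 full-or-partial $500 increments; reduction = 44 × $25 = $1,100, leaving $50.
Education Credit: $84,750 is at or below the $110,300 threshold, so the full $8,650 applies.
Working Family Credit: $84,750 is below the $85,500 cutoff, so the full $3,525 applies.
Total: $50 + $8,650 + $3,525 = $12,225.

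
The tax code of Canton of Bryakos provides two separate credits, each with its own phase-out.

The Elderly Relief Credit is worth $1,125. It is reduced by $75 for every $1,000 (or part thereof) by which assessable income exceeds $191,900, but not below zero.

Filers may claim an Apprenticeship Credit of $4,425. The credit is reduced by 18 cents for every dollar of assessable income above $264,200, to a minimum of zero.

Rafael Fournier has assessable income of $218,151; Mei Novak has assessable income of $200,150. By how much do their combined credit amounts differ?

$450

Rafael ($218,151): Elderly Relief Credit: income exceeds $191,900 by $26,251 → 27 increments × $75 = $2,025 ≥ base, so the credit is $0. Apprenticeship Credit: $218,151 is at or below the $264,200 threshold, so the full $4,425 applies. total $0 + $4,425 = $4,425
Mei ($200,150): Elderly Relief Credit: income exceeds $191,900 by $8,250, which is 9 full-or-partial $1,000 increments; reduction = 9 × $75 = $675, leaving $450. Apprenticeship Credit: $200,150 is at or below the $264,200 threshold, so the full $4,425 applies. total $450 + $4,425 = $4,875
Difference: |$4,425 − $4,875| = $450.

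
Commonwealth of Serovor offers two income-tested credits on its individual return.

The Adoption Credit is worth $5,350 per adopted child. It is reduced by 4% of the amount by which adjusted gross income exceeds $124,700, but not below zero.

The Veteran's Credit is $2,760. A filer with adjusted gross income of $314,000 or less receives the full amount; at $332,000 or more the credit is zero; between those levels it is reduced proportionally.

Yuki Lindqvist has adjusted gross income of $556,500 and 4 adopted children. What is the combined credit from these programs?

$4,128

Adoption Credit: base = 4 × $5,350 = $21,400. 4% of the $431,800 excess over $124,700 is $17,272; credit = $21,400 − $17,272 = $4,128.
Veteran's Credit: $556,500 is at or above $332,000, so the credit is $0.
Total: $4,128 + $0 = $4,128.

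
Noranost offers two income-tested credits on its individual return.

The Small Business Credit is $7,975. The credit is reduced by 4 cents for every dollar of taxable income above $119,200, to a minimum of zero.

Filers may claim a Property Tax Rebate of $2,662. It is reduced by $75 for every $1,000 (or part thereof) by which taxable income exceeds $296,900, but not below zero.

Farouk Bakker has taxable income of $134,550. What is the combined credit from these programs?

$10,023

Small Business Credit: 4% of the $15,350 excess over $119,200 is $614; credit = $7,975 − $614 = $7,361.
Property Tax Rebate: $134,550 is at or below the $296,900 threshold, so the full $2,662 applies.
Total: $7,361 + $2,662 = $10,023.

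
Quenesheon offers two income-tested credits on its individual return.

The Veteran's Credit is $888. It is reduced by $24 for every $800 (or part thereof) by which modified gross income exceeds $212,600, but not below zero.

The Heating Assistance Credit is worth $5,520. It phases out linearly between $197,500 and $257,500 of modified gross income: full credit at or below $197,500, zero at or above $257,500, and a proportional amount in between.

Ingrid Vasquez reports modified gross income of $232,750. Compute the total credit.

$2,541

Veteran's Credit: income exceeds $212,600 by $20,150, which is 26 full-or-partial $800 increments; reduction = 26 × $24 = $624, leaving $264.
Heating Assistance Credit: $232,750 is $35,250 into a $60,000 phase-out range, leaving 24,750/60,000 of the credit: $5,520 × 24,750/60,000 = $2,277.
Total: $264 + $2,277 = $2,541.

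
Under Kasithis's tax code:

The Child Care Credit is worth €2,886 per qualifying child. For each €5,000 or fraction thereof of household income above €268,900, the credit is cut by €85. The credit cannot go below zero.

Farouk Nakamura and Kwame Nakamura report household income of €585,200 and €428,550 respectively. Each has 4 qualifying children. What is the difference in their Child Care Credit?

Farouk (€585,200): Child Care Credit: base = 4 × €2,886 = €11,544. income exceeds €268,900 by €316,300, which is 64 full-or-partial €5,000 increments; reduction = 64 × €85 = €5,440, leaving €6,104.
Kwame (€428,550): Child Care Credit: base = 4 × €2,886 = €11,544. income exceeds €268,900 by €159,650, which is 32 full-or-partial €5,000 increments; reduction = 32 × €85 = €2,720, leaving €8,824.
Difference: |€6,104 − €8,824| = €2,720.

€2,720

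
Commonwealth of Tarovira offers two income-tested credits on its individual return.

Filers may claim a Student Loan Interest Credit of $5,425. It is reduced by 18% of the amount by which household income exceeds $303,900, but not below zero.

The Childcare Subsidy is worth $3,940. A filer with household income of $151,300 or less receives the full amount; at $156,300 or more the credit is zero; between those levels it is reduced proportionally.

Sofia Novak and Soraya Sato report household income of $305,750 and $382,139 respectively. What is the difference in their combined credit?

$5,092

Sofia ($305,750): Student Loan Interest Credit: 18% of the $1,850 excess over $303,900 is $333; credit = $5,425 − $333 = $5,092. Childcare Subsidy: $305,750 is at or above $156,300, so the credit is $0. total $5,092 + $0 = $5,092
Soraya ($382,139): Student Loan Interest Credit: 18% of the $78,239 excess over $303,900 is $14,083.02 ≥ base, so the credit is $0. Childcare Subsidy: $382,139 is at or above $156,300, so the credit is $0. total $0 + $0 = $0
Difference: |$5,092 − $0| = $5,092.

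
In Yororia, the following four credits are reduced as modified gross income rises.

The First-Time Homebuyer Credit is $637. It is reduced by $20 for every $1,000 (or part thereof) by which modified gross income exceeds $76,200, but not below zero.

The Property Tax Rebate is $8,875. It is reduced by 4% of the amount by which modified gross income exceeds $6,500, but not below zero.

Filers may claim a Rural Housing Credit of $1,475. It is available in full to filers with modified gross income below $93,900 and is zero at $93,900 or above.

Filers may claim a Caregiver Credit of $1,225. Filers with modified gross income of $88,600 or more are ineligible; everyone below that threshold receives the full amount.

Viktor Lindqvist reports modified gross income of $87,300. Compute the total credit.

$8,740

First-Time Homebuyer Credit: income exceeds $76,200 by $11,100, which is 12 full-or-partial $1,000 increments; reduction = 12 × $20 = $240, leaving $397.
Property Tax Rebate: 4% of the $80,800 excess over $6,500 is $3,232; credit = $8,875 − $3,232 = $5,643.
Rural Housing Credit: $87,300 is below the $93,900 cutoff, so the full $1,475 applies.
Caregiver Credit: $87,300 is below the $88,600 cutoff, so the full $1,225 applies.
Total: $397 + $5,643 + $1,475 + $1,225 = $8,740.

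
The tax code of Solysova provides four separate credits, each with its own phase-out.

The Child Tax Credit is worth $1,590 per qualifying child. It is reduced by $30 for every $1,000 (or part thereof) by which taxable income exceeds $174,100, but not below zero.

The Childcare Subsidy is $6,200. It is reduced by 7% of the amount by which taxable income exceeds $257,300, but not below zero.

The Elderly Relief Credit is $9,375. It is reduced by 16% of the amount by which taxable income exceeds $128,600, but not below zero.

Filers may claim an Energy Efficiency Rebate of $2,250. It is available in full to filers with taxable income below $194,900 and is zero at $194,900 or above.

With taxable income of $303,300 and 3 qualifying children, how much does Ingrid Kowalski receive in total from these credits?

$3,850

Child Tax Credit: base = 3 × $1,590 = $4,770. income exceeds $174,100 by $129,200, which is 130 full-or-partial $1,000 increments; reduction = 130 × $30 = $3,900, leaving $870.
Childcare Subsidy: 7% of the $46,000 excess over $257,300 is $3,220; credit = $6,200 − $3,220 = $2,980.
Elderly Relief Credit: 16% of the $174,700 excess over $128,600 is $27,952 ≥ base, so the credit is $0.
Energy Efficiency Rebate: $303,300 meets or exceeds the $194,900 cutoff, so the credit is $0.
Total: $870 + $2,980 + $0 + $0 = $3,850.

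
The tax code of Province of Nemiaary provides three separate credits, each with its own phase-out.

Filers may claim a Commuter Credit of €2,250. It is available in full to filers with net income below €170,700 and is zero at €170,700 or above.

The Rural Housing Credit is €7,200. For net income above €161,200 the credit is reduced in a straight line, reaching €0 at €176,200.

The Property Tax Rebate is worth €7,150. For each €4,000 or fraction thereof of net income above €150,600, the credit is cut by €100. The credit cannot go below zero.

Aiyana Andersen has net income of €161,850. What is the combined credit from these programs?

€15,988

Commuter Credit: €161,850 is below the €170,700 cutoff, so the full €2,250 applies.
Rural Housing Credit: €161,850 is €650 into a €15,000 phase-out range, leaving 14,350/15,000 of the credit: €7,200 × 14,350/15,000 = €6,888.
Property Tax Rebate: income exceeds €150,600 by €11,250, which is 3 full-or-partial €4,000 increments; reduction = 3 × €100 = €300, leaving €6,850.
Total: €2,250 + €6,888 + €6,850 = €15,988.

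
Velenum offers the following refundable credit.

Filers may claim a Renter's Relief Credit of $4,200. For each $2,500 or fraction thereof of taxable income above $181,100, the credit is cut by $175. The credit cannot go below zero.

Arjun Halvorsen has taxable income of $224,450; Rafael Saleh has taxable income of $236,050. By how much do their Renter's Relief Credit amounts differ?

$700

Arjun ($224,450): Renter's Relief Credit: income exceeds $181,100 by $43,350, which is 18 full-or-partial $2,500 increments; reduction = 18 × $175 = $3,150, leaving $1,050.
Rafael ($236,050): Renter's Relief Credit: income exceeds $181,100 by $54,950, which is 22 full-or-partial $2,500 increments; reduction = 22 × $175 = $3,850, leaving $350.
Difference: |$1,050 − $350| = $700.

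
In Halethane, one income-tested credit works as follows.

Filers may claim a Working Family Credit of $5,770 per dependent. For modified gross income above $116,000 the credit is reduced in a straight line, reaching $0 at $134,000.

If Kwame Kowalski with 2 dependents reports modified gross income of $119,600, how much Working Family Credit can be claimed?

Working Family Credit: base = 2 × $5,770 = $11,540. $119,600 is $3,600 into a $18,000 phase-out range, leaving 14,400/18,000 of the credit: $11,540 × 14,400/18,000 = $9,232.

$9,232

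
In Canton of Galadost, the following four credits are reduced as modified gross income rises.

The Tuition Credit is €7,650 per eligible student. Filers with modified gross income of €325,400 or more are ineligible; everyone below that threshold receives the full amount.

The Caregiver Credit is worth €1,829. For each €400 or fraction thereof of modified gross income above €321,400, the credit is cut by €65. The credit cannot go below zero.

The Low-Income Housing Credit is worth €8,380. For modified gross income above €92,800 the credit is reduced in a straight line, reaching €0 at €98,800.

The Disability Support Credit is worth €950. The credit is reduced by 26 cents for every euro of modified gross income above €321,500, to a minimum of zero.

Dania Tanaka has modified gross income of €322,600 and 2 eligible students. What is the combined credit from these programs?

Tuition Credit: base = 2 × €7,650 = €15,300. €322,600 is below the €325,400 cutoff, so the full €15,300 applies.
Caregiver Credit: income exceeds €321,400 by €1,200, which is 3 full-or-partial €400 increments; reduction = 3 × €65 = €195, leaving €1,634.
Low-Income Housing Credit: €322,600 is at or above €98,800, so the credit is €0.
Disability Support Credit: 26% of the €1,100 excess over €321,500 is €286; credit = €950 − €286 = €664.
Total: €15,300 + €1,634 + €0 + €664 = €17,598.

€17,598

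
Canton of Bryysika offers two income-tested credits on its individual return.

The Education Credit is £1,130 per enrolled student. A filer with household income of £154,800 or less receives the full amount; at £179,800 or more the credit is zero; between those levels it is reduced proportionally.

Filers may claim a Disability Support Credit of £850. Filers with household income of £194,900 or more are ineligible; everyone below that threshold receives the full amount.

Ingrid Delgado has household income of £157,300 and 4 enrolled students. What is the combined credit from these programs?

Education Credit: base = 4 × £1,130 = £4,520. £157,300 is £2,500 into a £25,000 phase-out range, leaving 22,500/25,000 of the credit: £4,520 × 22,500/25,000 = £4,068.
Disability Support Credit: £157,300 is below the £194,900 cutoff, so the full £850 applies.
Total: £4,068 + £850 = £4,918.

£4,918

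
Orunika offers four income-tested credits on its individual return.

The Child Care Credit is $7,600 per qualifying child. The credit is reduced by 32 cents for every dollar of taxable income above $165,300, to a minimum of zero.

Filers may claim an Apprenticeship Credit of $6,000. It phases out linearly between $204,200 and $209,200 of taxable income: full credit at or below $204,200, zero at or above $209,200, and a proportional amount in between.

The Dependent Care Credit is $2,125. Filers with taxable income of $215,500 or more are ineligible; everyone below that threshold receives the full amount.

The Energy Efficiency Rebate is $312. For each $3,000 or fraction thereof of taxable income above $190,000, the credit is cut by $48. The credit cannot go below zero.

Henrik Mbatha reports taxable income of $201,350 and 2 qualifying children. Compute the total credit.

$11,909

Child Care Credit: base = 2 × $7,600 = $15,200. 32% of the $36,050 excess over $165,300 is $11,536; credit = $15,200 − $11,536 = $3,664.
Apprenticeship Credit: $201,350 is at or below the $204,200 threshold, so the full $6,000 applies.
Dependent Care Credit: $201,350 is below the $215,500 cutoff, so the full $2,125 applies.
Energy Efficiency Rebate: income exceeds $190,000 by $11,350, which is 4 full-or-partial $3,000 increments; reduction = 4 × $48 = $192, leaving $120.
Total: $3,664 + $6,000 + $2,125 + $120 = $11,909.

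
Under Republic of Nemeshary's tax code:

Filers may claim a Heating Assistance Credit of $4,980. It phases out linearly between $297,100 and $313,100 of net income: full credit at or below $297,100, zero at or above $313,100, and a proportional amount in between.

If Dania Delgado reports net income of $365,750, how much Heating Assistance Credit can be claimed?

$0

Heating Assistance Credit: $365,750 is at or above $313,100, so the credit is $0.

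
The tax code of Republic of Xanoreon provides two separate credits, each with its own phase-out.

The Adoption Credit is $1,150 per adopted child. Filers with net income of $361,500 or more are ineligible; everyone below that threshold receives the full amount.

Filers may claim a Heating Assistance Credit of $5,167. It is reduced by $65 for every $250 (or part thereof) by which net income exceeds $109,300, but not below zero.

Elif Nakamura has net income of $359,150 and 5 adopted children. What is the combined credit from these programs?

$5,750

Adoption Credit: base = 5 × $1,150 = $5,750. $359,150 is below the $361,500 cutoff, so the full $5,750 applies.
Heating Assistance Credit: income exceeds $109,300 by $249,850 → 1000 increments × $65 = $65,000 ≥ base, so the credit is $0.
Total: $5,750 + $0 = $5,750.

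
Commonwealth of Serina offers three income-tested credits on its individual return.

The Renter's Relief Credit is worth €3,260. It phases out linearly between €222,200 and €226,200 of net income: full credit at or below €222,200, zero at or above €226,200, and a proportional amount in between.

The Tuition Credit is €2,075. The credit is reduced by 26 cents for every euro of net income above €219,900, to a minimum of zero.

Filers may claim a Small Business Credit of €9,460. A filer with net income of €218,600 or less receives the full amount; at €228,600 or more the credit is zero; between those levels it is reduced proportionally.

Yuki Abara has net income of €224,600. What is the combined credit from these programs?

€5,941

Renter's Relief Credit: €224,600 is €2,400 into a €4,000 phase-out range, leaving 1,600/4,000 of the credit: €3,260 × 1,600/4,000 = €1,304.
Tuition Credit: 26% of the €4,700 excess over €219,900 is €1,222; credit = €2,075 − €1,222 = €853.
Small Business Credit: €224,600 is €6,000 into a €10,000 phase-out range, leaving 4,000/10,000 of the credit: €9,460 × 4,000/10,000 = €3,784.
Total: €1,304 + €853 + €3,784 = €5,941.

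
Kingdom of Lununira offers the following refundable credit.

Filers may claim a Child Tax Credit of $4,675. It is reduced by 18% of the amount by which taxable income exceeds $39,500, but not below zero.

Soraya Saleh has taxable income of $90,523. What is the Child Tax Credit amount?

$0

Child Tax Credit: 18% of the $51,023 excess over $39,500 is $9,184.14 ≥ base, so the credit is $0.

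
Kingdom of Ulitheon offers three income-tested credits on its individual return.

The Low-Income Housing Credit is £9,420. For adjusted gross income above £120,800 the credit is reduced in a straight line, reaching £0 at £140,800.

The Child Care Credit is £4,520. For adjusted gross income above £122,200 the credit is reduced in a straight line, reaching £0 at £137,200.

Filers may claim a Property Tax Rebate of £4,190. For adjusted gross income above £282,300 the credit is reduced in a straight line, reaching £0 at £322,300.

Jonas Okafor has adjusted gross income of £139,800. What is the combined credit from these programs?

£4,661

Low-Income Housing Credit: £139,800 is £19,000 into a £20,000 phase-out range, leaving 1,000/20,000 of the credit: £9,420 × 1,000/20,000 = £471.
Child Care Credit: £139,800 is at or above £137,200, so the credit is £0.
Property Tax Rebate: £139,800 is at or below the £282,300 threshold, so the full £4,190 applies.
Total: £471 + £0 + £4,190 = £4,661.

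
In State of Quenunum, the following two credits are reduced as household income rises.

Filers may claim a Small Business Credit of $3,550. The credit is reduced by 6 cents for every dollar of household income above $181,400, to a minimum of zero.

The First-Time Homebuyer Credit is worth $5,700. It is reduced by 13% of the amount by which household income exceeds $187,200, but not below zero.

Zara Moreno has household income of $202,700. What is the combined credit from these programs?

Small Business Credit: 6% of the $21,300 excess over $181,400 is $1,278; credit = $3,550 − $1,278 = $2,272.
First-Time Homebuyer Credit: 13% of the $15,500 excess over $187,200 is $2,015; credit = $5,700 − $2,015 = $3,685.
Total: $2,272 + $3,685 = $5,957.

$5,957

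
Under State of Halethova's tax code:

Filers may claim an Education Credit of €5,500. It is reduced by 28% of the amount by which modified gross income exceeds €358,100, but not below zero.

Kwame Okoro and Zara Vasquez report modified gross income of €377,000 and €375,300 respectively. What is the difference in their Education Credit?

€476

Kwame (€377,000): Education Credit: 28% of the €18,900 excess over €358,100 is €5,292; credit = €5,500 − €5,292 = €208.
Zara (€375,300): Education Credit: 28% of the €17,200 excess over €358,100 is €4,816; credit = €5,500 − €4,816 = €684.
Difference: |€208 − €684| = €476.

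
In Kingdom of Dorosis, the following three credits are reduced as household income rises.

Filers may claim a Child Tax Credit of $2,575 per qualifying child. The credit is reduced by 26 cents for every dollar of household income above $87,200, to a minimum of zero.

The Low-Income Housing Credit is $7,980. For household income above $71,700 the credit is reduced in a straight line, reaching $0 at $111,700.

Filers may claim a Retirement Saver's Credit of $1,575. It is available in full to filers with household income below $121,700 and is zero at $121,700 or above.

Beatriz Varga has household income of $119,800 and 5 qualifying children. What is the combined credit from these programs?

Child Tax Credit: base = 5 × $2,575 = $12,875. 26% of the $32,600 excess over $87,200 is $8,476; credit = $12,875 − $8,476 = $4,399.
Low-Income Housing Credit: $119,800 is at or above $111,700, so the credit is $0.
Retirement Saver's Credit: $119,800 is below the $121,700 cutoff, so the full $1,575 applies.
Total: $4,399 + $0 + $1,575 = $5,974.

$5,974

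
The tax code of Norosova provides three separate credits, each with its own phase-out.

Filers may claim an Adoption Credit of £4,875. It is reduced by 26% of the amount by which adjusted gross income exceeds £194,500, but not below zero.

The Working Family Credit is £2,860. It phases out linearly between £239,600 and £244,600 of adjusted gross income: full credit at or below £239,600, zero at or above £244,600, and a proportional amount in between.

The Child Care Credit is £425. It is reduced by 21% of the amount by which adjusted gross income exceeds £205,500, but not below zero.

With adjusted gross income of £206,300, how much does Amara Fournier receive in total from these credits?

Adoption Credit: 26% of the £11,800 excess over £194,500 is £3,068; credit = £4,875 − £3,068 = £1,807.
Working Family Credit: £206,300 is at or below the £239,600 threshold, so the full £2,860 applies.
Child Care Credit: 21% of the £800 excess over £205,500 is £168; credit = £425 − £168 = £257.
Total: £1,807 + £2,860 + £257 = £4,924.

£4,924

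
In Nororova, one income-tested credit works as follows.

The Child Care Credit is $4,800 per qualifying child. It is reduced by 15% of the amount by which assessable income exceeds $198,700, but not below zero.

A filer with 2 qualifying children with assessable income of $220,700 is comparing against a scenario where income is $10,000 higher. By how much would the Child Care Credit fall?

At $220,700 — base = 2 × $4,800 = $9,600. 15% of the $22,000 excess over $198,700 is $3,300; credit = $9,600 − $3,300 = $6,300.
At $230,700 — base = 2 × $4,800 = $9,600. 15% of the $32,000 excess over $198,700 is $4,800; credit = $9,600 − $4,800 = $4,800.
Lost: $6,300 − $4,800 = $1,500.

$1,500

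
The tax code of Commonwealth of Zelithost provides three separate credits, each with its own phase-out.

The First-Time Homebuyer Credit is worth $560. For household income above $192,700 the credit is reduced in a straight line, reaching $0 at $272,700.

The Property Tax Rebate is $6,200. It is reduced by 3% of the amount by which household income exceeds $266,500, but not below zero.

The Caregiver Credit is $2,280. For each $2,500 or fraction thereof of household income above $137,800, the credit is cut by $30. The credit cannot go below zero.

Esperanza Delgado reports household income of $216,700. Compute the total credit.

$7,912

First-Time Homebuyer Credit: $216,700 is $24,000 into a $80,000 phase-out range, leaving 56,000/80,000 of the credit: $560 × 56,000/80,000 = $392.
Property Tax Rebate: $216,700 is at or below the $266,500 threshold, so the full $6,200 applies.
Caregiver Credit: income exceeds $137,800 by $78,900, which is 32 full-or-partial $2,500 increments; reduction = 32 × $30 = $960, leaving $1,320.
Total: $392 + $6,200 + $1,320 = $7,912.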